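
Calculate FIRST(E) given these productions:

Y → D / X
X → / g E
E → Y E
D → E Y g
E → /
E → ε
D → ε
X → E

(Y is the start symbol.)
{ '/', ε }

To compute FIRST(E), examine every production with E on the left-hand side, reading each right-hand side left to right until a non-nullable symbol is reached.

FIRST sets of the other non-terminals involved (by the same procedure, iterated to a fixed point):
  FIRST(Y) = { '/' }

From E → Y E:
  - Y is a non-terminal: add FIRST(Y) \ {ε} = { '/' }
    Y is not nullable, so stop
From E → /:
  - '/' is a terminal: add '/' and stop
From E → ε:
  - ε-production, so ε ∈ FIRST(E)

Collecting: FIRST(E) = { '/', ε }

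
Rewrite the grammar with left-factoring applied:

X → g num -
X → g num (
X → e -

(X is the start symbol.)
X → g num X'
X' → -
X' → (
X → e -

Left-factoring transforms A → αβ₁ | αβ₂ into A → αA' and A' → β₁ | β₂
(α is the longest common prefix among the alternatives). Repeat until
no nonterminal has two alternatives with a common prefix.

Round 1: X has alternatives sharing prefix 'g num'. Introduce X': X → g num X'
  Add: X' → -
  Add: X' → (

No remaining common prefixes — done.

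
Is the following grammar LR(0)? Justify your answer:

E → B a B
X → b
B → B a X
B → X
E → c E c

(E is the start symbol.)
A grammar is LR(0) if no state in the canonical LR(0) collection has:
  - both a shift item (dot before a terminal) and a complete item (shift-reduce conflict), or
  - two or more complete items (reduce-reduce conflict; the accept item [E' → E .] counts as a complete item here).

Augment with E' → E and build the canonical LR(0) collection (I0 = CLOSURE({[E' → . E]}), then GOTO on every symbol after a dot until no new states appear). It has 13 states:
  I0: { [B → . B a X], [B → . X], [E → . B a B], [E → . c E c], [E' → . E], [X → . b] }  — shift
  I1: { [B → B . a X], [E → B . a B] }  — shift
  I2: { [E' → E .] }  — accept
  I3: { [B → X .] }  — reduce
  I4: { [X → b .] }  — reduce
  I5: { [B → . B a X], [B → . X], [E → . B a B], [E → . c E c], [E → c . E c], [X → . b] }  — shift
  I6: { [E → c E . c] }  — shift
  I7: { [E → c E c .] }  — reduce
  I8: { [B → . B a X], [B → . X], [B → B a . X], [E → B a . B], [X → . b] }  — shift
  I9: { [B → B . a X], [E → B a B .] }  — shift, reduce
  I10: { [B → B a X .], [B → X .] }  — 2 reduces
  I11: { [B → B a . X], [X → . b] }  — shift
  I12: { [B → B a X .] }  — reduce

Conflict in state I9:
  Shift-reduce conflict between [E → B a B .] and [B → B . a X]
So the grammar is NOT LR(0).

Answer: No. Shift-reduce conflict between [E → B a B .] and [B → B . a X]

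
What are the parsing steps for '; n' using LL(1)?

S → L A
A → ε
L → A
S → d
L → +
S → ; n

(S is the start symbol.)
Stack is shown with the top on the left.

Stack  Input  Action
--------------------
S $    ; n $  output S → ; n
; n $  ; n $  match ';'
n $    n $    match 'n'
$      $      accept

The string is accepted.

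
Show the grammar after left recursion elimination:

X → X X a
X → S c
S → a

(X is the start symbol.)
X is directly left-recursive. The standard transformation for
  A → A α₁ | ... | A α_m | β₁ | ... | β_n
is
  A  → β₁ A' | ... | β_n A'
  A' → α₁ A' | ... | α_m A' | ε

X → S c becomes X → S c X'
X → X X a becomes X' → X a X'
Add X' → ε

Productions for other non-terminals are unchanged:
  S → a

Resulting grammar:
X → S c X'
X' → X a X'
X' → ε
S → a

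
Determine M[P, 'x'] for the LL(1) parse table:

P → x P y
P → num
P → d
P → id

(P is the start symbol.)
To find M[P, 'x'], we find productions for P where 'x' is in the predict set (PREDICT(N → α) = (FIRST(α) \ {ε}) ∪ (FOLLOW(N) if α ⇒* ε)).

P → x P y: PREDICT = { 'x' }
  'x' is in predict set, so this production goes in M[P, 'x']
P → num: PREDICT = { 'num' }
P → d: PREDICT = { 'd' }
P → id: PREDICT = { 'id' }

M[P, 'x'] = P → x P y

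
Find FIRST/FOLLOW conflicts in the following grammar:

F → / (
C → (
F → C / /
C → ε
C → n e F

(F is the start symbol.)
No FIRST/FOLLOW conflicts.

Nullable non-terminals: C.

C: nullable alternative(s) C → ε; FOLLOW(C) = { '/' }
  C → (: FIRST \ {ε} = { '(' } — disjoint from FOLLOW(C)
  C → ε: FIRST \ {ε} = { } — this is the only nullable alternative, skip
  C → n e F: FIRST \ {ε} = { 'n' } — disjoint from FOLLOW(C)

F has no nullable alternative, so no FIRST/FOLLOW check is needed there.

No FIRST/FOLLOW conflicts found.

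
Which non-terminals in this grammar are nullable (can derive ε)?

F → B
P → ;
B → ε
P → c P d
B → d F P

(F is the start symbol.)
{ 'B', 'F' }

A non-terminal is nullable if it can derive ε (the empty string): either it has an ε-production, or it has a production whose right-hand side consists entirely of nullable non-terminals.

ε-productions: B → ε
So B is immediately nullable.
F → B: every symbol on the right is nullable, so F is nullable too.
No further non-terminal can be added: every production for the remaining non-terminals contains a terminal or a non-nullable non-terminal.
Nullable = { 'B', 'F' }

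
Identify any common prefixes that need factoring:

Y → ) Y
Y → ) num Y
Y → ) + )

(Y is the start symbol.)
Yes, Y has productions with common prefix ')'

Left-factoring is needed when two productions for the same non-terminal
share a common prefix on the right-hand side.

Productions for Y:
  Y → ) Y
  Y → ) num Y
  Y → ) + )

Found common prefix ')' in productions for Y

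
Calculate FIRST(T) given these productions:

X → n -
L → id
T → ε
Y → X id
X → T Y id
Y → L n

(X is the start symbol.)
{ ε }

To compute FIRST(T), examine every production with T on the left-hand side, reading each right-hand side left to right until a non-nullable symbol is reached.

From T → ε:
  - ε-production, so ε ∈ FIRST(T)

Collecting: FIRST(T) = { ε }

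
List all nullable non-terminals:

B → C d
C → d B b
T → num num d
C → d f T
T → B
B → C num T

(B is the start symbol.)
None

A non-terminal is nullable if it can derive ε (the empty string): either it has an ε-production, or it has a production whose right-hand side consists entirely of nullable non-terminals.

There are no ε-productions, so no non-terminal can derive ε.
No non-terminals are nullable.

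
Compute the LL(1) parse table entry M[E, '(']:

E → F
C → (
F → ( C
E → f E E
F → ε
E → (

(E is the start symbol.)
E → F, E → (

To find M[E, '('], we find productions for E where '(' is in the predict set (PREDICT(N → α) = (FIRST(α) \ {ε}) ∪ (FOLLOW(N) if α ⇒* ε)).

Relevant sets:
  FIRST(F) = { '(', ε }
  FOLLOW(E) = { $, '(', 'f' }

E → F: PREDICT = { $, '(', 'f' }
  '(' is in predict set, so this production goes in M[E, '(']
E → f E E: PREDICT = { 'f' }
E → (: PREDICT = { '(' }
  '(' is in predict set, so this production goes in M[E, '(']

M[E, '('] = E → F, E → (  (a multiply-defined cell — the grammar is not LL(1))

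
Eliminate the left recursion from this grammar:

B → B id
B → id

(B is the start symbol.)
B → id B'
B' → id B'
B' → ε

B is directly left-recursive. The standard transformation for
  A → A α₁ | ... | A α_m | β₁ | ... | β_n
is
  A  → β₁ A' | ... | β_n A'
  A' → α₁ A' | ... | α_m A' | ε

B → id becomes B → id B'
B → B id becomes B' → id B'
Add B' → ε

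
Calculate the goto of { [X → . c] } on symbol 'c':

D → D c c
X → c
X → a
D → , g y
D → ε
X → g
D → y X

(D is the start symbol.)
GOTO(I, 'c') = CLOSURE({ [A → αX.β] : [A → α.Xβ] ∈ I, X = 'c' })

Items with dot before 'c', with the dot advanced:
  [X → . c] → [X → c .]
Closure adds nothing (no advanced item has the dot before a non-terminal).

GOTO = { [X → c .] }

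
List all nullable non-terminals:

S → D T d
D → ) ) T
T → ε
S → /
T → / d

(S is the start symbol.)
A non-terminal is nullable if it can derive ε (the empty string): either it has an ε-production, or it has a production whose right-hand side consists entirely of nullable non-terminals.

ε-productions: T → ε
So T is immediately nullable.
No further non-terminal can be added: every production for the remaining non-terminals contains a terminal or a non-nullable non-terminal.
Nullable = { 'T' }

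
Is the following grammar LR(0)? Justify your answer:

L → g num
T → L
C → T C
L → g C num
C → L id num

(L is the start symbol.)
A grammar is LR(0) if no state in the canonical LR(0) collection has:
  - both a shift item (dot before a terminal) and a complete item (shift-reduce conflict), or
  - two or more complete items (reduce-reduce conflict; the accept item [L' → L .] counts as a complete item here).

Augment with L' → L and build the canonical LR(0) collection (I0 = CLOSURE({[L' → . L]}), then GOTO on every symbol after a dot until no new states appear). It has 11 states:
  I0: { [L → . g C num], [L → . g num], [L' → . L] }  — shift
  I1: { [L' → L .] }  — accept
  I2: { [C → . L id num], [C → . T C], [L → . g C num], [L → . g num], [L → g . C num], [L → g . num], [T → . L] }  — shift
  I3: { [L → g C . num] }  — shift
  I4: { [C → L . id num], [T → L .] }  — shift, reduce
  I5: { [C → . L id num], [C → . T C], [C → T . C], [L → . g C num], [L → . g num], [T → . L] }  — shift
  I6: { [L → g num .] }  — reduce
  I7: { [C → T C .] }  — reduce
  I8: { [C → L id . num] }  — shift
  I9: { [C → L id num .] }  — reduce
  I10: { [L → g C num .] }  — reduce

Conflict in state I4:
  Shift-reduce conflict between [T → L .] and [C → L . id num]
So the grammar is NOT LR(0).

Answer: No. Shift-reduce conflict between [T → L .] and [C → L . id num]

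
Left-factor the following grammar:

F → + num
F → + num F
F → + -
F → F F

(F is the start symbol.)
F → + F'
F' → num F''
F'' → ε
F'' → F
F' → -
F → F F

Left-factoring transforms A → αβ₁ | αβ₂ into A → αA' and A' → β₁ | β₂
(α is the longest common prefix among the alternatives). Repeat until
no nonterminal has two alternatives with a common prefix.

Round 1: F has alternatives sharing prefix '+'. Introduce F': F → + F'
  Add: F' → num
  Add: F' → num F
  Add: F' → -

Round 2: F' has alternatives sharing prefix 'num'. Introduce F'': F' → num F''
  Add: F'' → ε
  Add: F'' → F

No remaining common prefixes — done.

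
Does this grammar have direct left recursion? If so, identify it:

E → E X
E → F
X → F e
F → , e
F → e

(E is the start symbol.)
Yes, E is left-recursive

Direct left recursion occurs when N → N α for some non-terminal N (the right-hand side begins with the left-hand side itself).

E → E X: LEFT RECURSIVE (starts with E)
E → F: starts with F
X → F e: starts with F
F → , e: starts with ','
F → e: starts with e

The grammar has direct left recursion on: E.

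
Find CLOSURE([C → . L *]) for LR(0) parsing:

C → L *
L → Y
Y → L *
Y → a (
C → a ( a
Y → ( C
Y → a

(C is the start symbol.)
To compute CLOSURE, for each item [A → α.Bβ] where B is a non-terminal, add [B → .γ] for all productions B → γ; repeat for the newly added items until nothing changes.

Start with: [C → . L *]
  [C → . L *] has the dot before L: add [L → . Y]
  [L → . Y] has the dot before Y: add [Y → . L *], [Y → . a (], [Y → . ( C], [Y → . a]
No further items can be added.

CLOSURE = { [C → . L *], [L → . Y], [Y → . ( C], [Y → . L *], [Y → . a (], [Y → . a] }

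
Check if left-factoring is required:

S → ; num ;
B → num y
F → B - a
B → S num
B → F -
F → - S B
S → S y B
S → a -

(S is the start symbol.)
No, left-factoring is not needed

Left-factoring is needed when two productions for the same non-terminal
share a common prefix on the right-hand side.

Productions for S:
  S → ; num ;
  S → S y B
  S → a -
Productions for B:
  B → num y
  B → S num
  B → F -
Productions for F:
  F → B - a
  F → - S B

No common prefixes found.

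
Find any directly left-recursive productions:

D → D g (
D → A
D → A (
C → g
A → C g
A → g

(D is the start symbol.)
Yes, D is left-recursive

Direct left recursion occurs when N → N α for some non-terminal N (the right-hand side begins with the left-hand side itself).

D → D g (: LEFT RECURSIVE (starts with D)
D → A: starts with A
D → A (: starts with A
C → g: starts with g
A → C g: starts with C
A → g: starts with g

The grammar has direct left recursion on: D.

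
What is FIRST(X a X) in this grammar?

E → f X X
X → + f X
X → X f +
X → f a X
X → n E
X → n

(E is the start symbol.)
FIRST sets of the non-terminals involved (from the grammar, by fixed-point iteration):
  FIRST(X) = { '+', 'f', 'n' }

To compute FIRST(X a X), process the symbols left to right:
Symbol X is a non-terminal. Add FIRST(X) \ {ε} = { '+', 'f', 'n' }
X is not nullable (ε ∉ FIRST(X)), so stop here.
FIRST(X a X) = { '+', 'f', 'n' }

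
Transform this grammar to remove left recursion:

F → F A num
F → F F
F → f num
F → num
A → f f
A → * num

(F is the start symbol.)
F is directly left-recursive. The standard transformation for
  A → A α₁ | ... | A α_m | β₁ | ... | β_n
is
  A  → β₁ A' | ... | β_n A'
  A' → α₁ A' | ... | α_m A' | ε

F → f num becomes F → f num F'
F → num becomes F → num F'
F → F A num becomes F' → A num F'
F → F F becomes F' → F F'
Add F' → ε

Productions for other non-terminals are unchanged:
  A → f f
  A → * num

Resulting grammar:
F → f num F'
F → num F'
F' → A num F'
F' → F F'
F' → ε
A → f f
A → * num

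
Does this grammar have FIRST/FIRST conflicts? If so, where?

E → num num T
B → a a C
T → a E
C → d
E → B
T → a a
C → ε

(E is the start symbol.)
Yes. T → a E / T → a a on { 'a' }

A FIRST/FIRST conflict occurs when two productions N → α and N → β for the same non-terminal have FIRST(α) ∩ FIRST(β) ≠ ∅ (with ε ∈ FIRST of a nullable right-hand side, so two nullable alternatives also conflict).

FIRST sets of the non-terminals at (or reachable through a nullable prefix from) the front of some alternative:
  FIRST(B) = { 'a' }

Productions for E:
  E → num num T: FIRST = { 'num' }
  E → B: FIRST = { 'a' }
Productions for T:
  T → a E: FIRST = { 'a' }
  T → a a: FIRST = { 'a' }
Productions for C:
  C → d: FIRST = { 'd' }
  C → ε: FIRST = { ε }
B has only one production, so no FIRST/FIRST conflict is possible there.

Conflict for T: T → a E and T → a a
  Overlap: { 'a' }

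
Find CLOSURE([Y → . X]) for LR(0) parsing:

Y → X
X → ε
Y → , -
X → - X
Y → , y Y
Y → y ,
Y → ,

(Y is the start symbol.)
Start with: [Y → . X]
  [Y → . X] has the dot before X: add [X → .], [X → . - X]
No further items can be added.

CLOSURE = { [X → . - X], [X → .], [Y → . X] }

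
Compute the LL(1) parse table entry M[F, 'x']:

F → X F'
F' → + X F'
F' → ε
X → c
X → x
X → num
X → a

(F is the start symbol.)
F → X F'

To find M[F, 'x'], we find productions for F where 'x' is in the predict set (PREDICT(N → α) = (FIRST(α) \ {ε}) ∪ (FOLLOW(N) if α ⇒* ε)).

Relevant sets:
  FIRST(X) = { 'a', 'c', 'num', 'x' }

F → X F': PREDICT = { 'a', 'c', 'num', 'x' }
  'x' is in predict set, so this production goes in M[F, 'x']

M[F, 'x'] = F → X F'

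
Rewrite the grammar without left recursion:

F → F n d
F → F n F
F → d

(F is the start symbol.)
F is directly left-recursive. The standard transformation for
  A → A α₁ | ... | A α_m | β₁ | ... | β_n
is
  A  → β₁ A' | ... | β_n A'
  A' → α₁ A' | ... | α_m A' | ε

F → d becomes F → d F'
F → F n d becomes F' → n d F'
F → F n F becomes F' → n F F'
Add F' → ε

Resulting grammar:
F → d F'
F' → n d F'
F' → n F F'
F' → ε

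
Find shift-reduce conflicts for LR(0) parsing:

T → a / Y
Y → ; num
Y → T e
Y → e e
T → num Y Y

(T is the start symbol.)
No shift-reduce conflicts

A shift-reduce conflict occurs when an LR(0) state has both:
  - a complete (reduce) item [A → α .] (dot at the end), and
  - a shift item [B → β . c γ] (dot before a terminal).

Augment with T' → T and build the canonical LR(0) collection (I0 = CLOSURE({[T' → . T]}), then GOTO on every symbol after a dot until no new states appear). It has 14 states:
  I0: { [T → . a / Y], [T → . num Y Y], [T' → . T] }  — shift
  I1: { [T' → T .] }  — accept
  I2: { [T → a . / Y] }  — shift
  I3: { [T → . a / Y], [T → . num Y Y], [T → num . Y Y], [Y → . ; num], [Y → . T e], [Y → . e e] }  — shift
  I4: { [Y → ; . num] }  — shift
  I5: { [Y → T . e] }  — shift
  I6: { [T → . a / Y], [T → . num Y Y], [T → num Y . Y], [Y → . ; num], [Y → . T e], [Y → . e e] }  — shift
  I7: { [Y → e . e] }  — shift
  I8: { [Y → e e .] }  — reduce
  I9: { [T → num Y Y .] }  — reduce
  I10: { [Y → T e .] }  — reduce
  I11: { [Y → ; num .] }  — reduce
  I12: { [T → . a / Y], [T → . num Y Y], [T → a / . Y], [Y → . ; num], [Y → . T e], [Y → . e e] }  — shift
  I13: { [T → a / Y .] }  — reduce

No state contains both a complete item and a shift item.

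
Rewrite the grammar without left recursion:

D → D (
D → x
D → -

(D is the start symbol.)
D → x D'
D → - D'
D' → ( D'
D' → ε

D is directly left-recursive. The standard transformation for
  A → A α₁ | ... | A α_m | β₁ | ... | β_n
is
  A  → β₁ A' | ... | β_n A'
  A' → α₁ A' | ... | α_m A' | ε

D → x becomes D → x D'
D → - becomes D → - D'
D → D ( becomes D' → ( D'
Add D' → ε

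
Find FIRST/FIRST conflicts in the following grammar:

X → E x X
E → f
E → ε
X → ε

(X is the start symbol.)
A FIRST/FIRST conflict occurs when two productions N → α and N → β for the same non-terminal have FIRST(α) ∩ FIRST(β) ≠ ∅ (with ε ∈ FIRST of a nullable right-hand side, so two nullable alternatives also conflict).

FIRST sets of the non-terminals at (or reachable through a nullable prefix from) the front of some alternative:
  FIRST(E) = { 'f', ε }

Productions for X:
  X → E x X: FIRST = { 'f', 'x' }
  X → ε: FIRST = { ε }
Productions for E:
  E → f: FIRST = { 'f' }
  E → ε: FIRST = { ε }

All alternatives of each non-terminal have pairwise disjoint FIRST sets.

Answer: No FIRST/FIRST conflicts.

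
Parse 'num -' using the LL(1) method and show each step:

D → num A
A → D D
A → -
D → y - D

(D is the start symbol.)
Stack is shown with the top on the left.

Stack    Input    Action
------------------------
D $      num - $  output D → num A
num A $  num - $  match 'num'
A $      - $      output A → -
- $      - $      match '-'
$        $        accept

The string is accepted.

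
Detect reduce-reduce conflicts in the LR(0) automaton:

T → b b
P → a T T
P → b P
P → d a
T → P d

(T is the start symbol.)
No reduce-reduce conflicts

A reduce-reduce conflict occurs when an LR(0) state has two complete items [A → α .] and [B → β .] — both call for a reduction, and with no lookahead the parser cannot choose between them.

Augment with T' → T and build the canonical LR(0) collection (I0 = CLOSURE({[T' → . T]}), then GOTO on every symbol after a dot until no new states appear). It has 13 states:
  I0: { [P → . a T T], [P → . b P], [P → . d a], [T → . P d], [T → . b b], [T' → . T] }  — shift
  I1: { [T → P . d] }  — shift
  I2: { [T' → T .] }  — accept
  I3: { [P → . a T T], [P → . b P], [P → . d a], [P → a . T T], [T → . P d], [T → . b b] }  — shift
  I4: { [P → . a T T], [P → . b P], [P → . d a], [P → b . P], [T → b . b] }  — shift
  I5: { [P → d . a] }  — shift
  I6: { [P → d a .] }  — reduce
  I7: { [P → b P .] }  — reduce
  I8: { [P → . a T T], [P → . b P], [P → . d a], [P → b . P], [T → b b .] }  — shift, reduce
  I9: { [P → . a T T], [P → . b P], [P → . d a], [P → b . P] }  — shift
  I10: { [P → . a T T], [P → . b P], [P → . d a], [P → a T . T], [T → . P d], [T → . b b] }  — shift
  I11: { [P → a T T .] }  — reduce
  I12: { [T → P d .] }  — reduce

No state contains more than one complete item.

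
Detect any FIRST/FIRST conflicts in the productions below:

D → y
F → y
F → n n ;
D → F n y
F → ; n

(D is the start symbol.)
FIRST sets of the non-terminals at (or reachable through a nullable prefix from) the front of some alternative:
  FIRST(F) = { ';', 'n', 'y' }

Productions for D:
  D → y: FIRST = { 'y' }
  D → F n y: FIRST = { ';', 'n', 'y' }
Productions for F:
  F → y: FIRST = { 'y' }
  F → n n ;: FIRST = { 'n' }
  F → ; n: FIRST = { ';' }

Conflict for D: D → y and D → F n y
  Overlap: { 'y' }

Answer: Yes. D → y / D → F n y on { 'y' }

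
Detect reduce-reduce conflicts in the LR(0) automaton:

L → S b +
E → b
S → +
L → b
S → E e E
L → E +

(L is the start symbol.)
Yes — I5: [E → b .] vs [L → b .]

Augment with L' → L and build the canonical LR(0) collection (I0 = CLOSURE({[L' → . L]}), then GOTO on every symbol after a dot until no new states appear). It has 12 states:
  I0: { [E → . b], [L → . E +], [L → . S b +], [L → . b], [L' → . L], [S → . +], [S → . E e E] }  — shift
  I1: { [S → + .] }  — reduce
  I2: { [L → E . +], [S → E . e E] }  — shift
  I3: { [L' → L .] }  — accept
  I4: { [L → S . b +] }  — shift
  I5: { [E → b .], [L → b .] }  — 2 reduces
  I6: { [L → S b . +] }  — shift
  I7: { [L → S b + .] }  — reduce
  I8: { [L → E + .] }  — reduce
  I9: { [E → . b], [S → E e . E] }  — shift
  I10: { [S → E e E .] }  — reduce
  I11: { [E → b .] }  — reduce

I5 contains complete items [E → b .], [L → b .] — reduce-reduce conflict.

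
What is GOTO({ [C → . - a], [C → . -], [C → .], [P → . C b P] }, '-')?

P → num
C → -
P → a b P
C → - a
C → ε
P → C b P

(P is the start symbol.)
GOTO(I, '-') = CLOSURE({ [A → αX.β] : [A → α.Xβ] ∈ I, X = '-' })

Items with dot before '-', with the dot advanced:
  [C → . -] → [C → - .]
  [C → . - a] → [C → - . a]
Closure adds nothing (no advanced item has the dot before a non-terminal).

GOTO = { [C → - . a], [C → - .] }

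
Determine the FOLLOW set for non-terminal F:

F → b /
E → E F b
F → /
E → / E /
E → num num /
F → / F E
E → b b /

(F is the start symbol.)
F is the start symbol, so $ ∈ FOLLOW(F).
In E → E F b: F is followed by b, add FIRST(b) \ {ε} = { 'b' }
In F → / F E: F is followed by E, add FIRST(E) \ {ε} = { '/', 'b', 'num' }

Taking the union: FOLLOW(F) = { $, '/', 'b', 'num' }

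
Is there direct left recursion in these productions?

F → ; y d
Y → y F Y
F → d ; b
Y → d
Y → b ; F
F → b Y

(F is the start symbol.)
F → ; y d: starts with ';'
Y → y F Y: starts with y
F → d ; b: starts with d
Y → d: starts with d
Y → b ; F: starts with b
F → b Y: starts with b

No direct left recursion found.

Answer: No direct left recursion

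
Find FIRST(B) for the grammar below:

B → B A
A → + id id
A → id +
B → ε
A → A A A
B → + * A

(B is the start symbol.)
To compute FIRST(B), examine every production with B on the left-hand side, reading each right-hand side left to right until a non-nullable symbol is reached.

FIRST sets of the other non-terminals involved (by the same procedure, iterated to a fixed point):
  FIRST(A) = { '+', 'id' }

From B → B A:
  - B is the symbol being defined: contributes nothing new
    B is nullable, so continue to the next symbol
  - A is a non-terminal: add FIRST(A) \ {ε} = { '+', 'id' }
    A is not nullable, so stop
From B → ε:
  - ε-production, so ε ∈ FIRST(B)
From B → + * A:
  - '+' is a terminal: add '+' and stop

Collecting: FIRST(B) = { '+', 'id', ε }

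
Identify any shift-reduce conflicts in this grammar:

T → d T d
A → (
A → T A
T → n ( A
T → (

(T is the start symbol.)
A shift-reduce conflict occurs when an LR(0) state has both:
  - a complete (reduce) item [A → α .] (dot at the end), and
  - a shift item [B → β . c γ] (dot before a terminal).

Augment with T' → T and build the canonical LR(0) collection (I0 = CLOSURE({[T' → . T]}), then GOTO on every symbol after a dot until no new states appear). It has 12 states:
  I0: { [T → . (], [T → . d T d], [T → . n ( A], [T' → . T] }  — shift
  I1: { [T → ( .] }  — reduce
  I2: { [T' → T .] }  — accept
  I3: { [T → . (], [T → . d T d], [T → . n ( A], [T → d . T d] }  — shift
  I4: { [T → n . ( A] }  — shift
  I5: { [A → . (], [A → . T A], [T → . (], [T → . d T d], [T → . n ( A], [T → n ( . A] }  — shift
  I6: { [A → ( .], [T → ( .] }  — 2 reduces
  I7: { [T → n ( A .] }  — reduce
  I8: { [A → . (], [A → . T A], [A → T . A], [T → . (], [T → . d T d], [T → . n ( A] }  — shift
  I9: { [A → T A .] }  — reduce
  I10: { [T → d T . d] }  — shift
  I11: { [T → d T d .] }  — reduce

No state contains both a complete item and a shift item.

Answer: No shift-reduce conflicts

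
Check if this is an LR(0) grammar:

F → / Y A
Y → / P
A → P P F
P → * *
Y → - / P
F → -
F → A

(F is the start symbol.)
Augment with F' → F and build the canonical LR(0) collection (I0 = CLOSURE({[F' → . F]}), then GOTO on every symbol after a dot until no new states appear). It has 17 states:
  I0: { [A → . P P F], [F → . -], [F → . / Y A], [F → . A], [F' → . F], [P → . * *] }  — shift
  I1: { [P → * . *] }  — shift
  I2: { [F → - .] }  — reduce
  I3: { [F → / . Y A], [Y → . - / P], [Y → . / P] }  — shift
  I4: { [F → A .] }  — reduce
  I5: { [F' → F .] }  — accept
  I6: { [A → P . P F], [P → . * *] }  — shift
  I7: { [A → . P P F], [A → P P . F], [F → . -], [F → . / Y A], [F → . A], [P → . * *] }  — shift
  I8: { [A → P P F .] }  — reduce
  I9: { [Y → - . / P] }  — shift
  I10: { [P → . * *], [Y → / . P] }  — shift
  I11: { [A → . P P F], [F → / Y . A], [P → . * *] }  — shift
  I12: { [F → / Y A .] }  — reduce
  I13: { [Y → / P .] }  — reduce
  I14: { [P → . * *], [Y → - / . P] }  — shift
  I15: { [Y → - / P .] }  — reduce
  I16: { [P → * * .] }  — reduce

Every state is either a pure shift/goto state or contains exactly one complete item and nothing to shift — no conflicts. The grammar is LR(0).

Answer: Yes, the grammar is LR(0)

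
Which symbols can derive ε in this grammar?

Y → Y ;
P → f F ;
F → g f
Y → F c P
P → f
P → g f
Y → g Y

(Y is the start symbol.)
A non-terminal is nullable if it can derive ε (the empty string): either it has an ε-production, or it has a production whose right-hand side consists entirely of nullable non-terminals.

There are no ε-productions, so no non-terminal can derive ε.
No non-terminals are nullable.

Answer: None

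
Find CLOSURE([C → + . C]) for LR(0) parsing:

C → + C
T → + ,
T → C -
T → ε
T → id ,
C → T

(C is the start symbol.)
{ [C → + . C], [C → . + C], [C → . T], [T → . + ,], [T → . C -], [T → . id ,], [T → .] }

To compute CLOSURE, for each item [A → α.Bβ] where B is a non-terminal, add [B → .γ] for all productions B → γ; repeat for the newly added items until nothing changes.

Start with: [C → + . C]
  [C → + . C] has the dot before C: add [C → . + C], [C → . T]
  [C → . T] has the dot before T: add [T → . + ,], [T → . C -], [T → .], [T → . id ,]
No further items can be added.

CLOSURE = { [C → + . C], [C → . + C], [C → . T], [T → . + ,], [T → . C -], [T → . id ,], [T → .] }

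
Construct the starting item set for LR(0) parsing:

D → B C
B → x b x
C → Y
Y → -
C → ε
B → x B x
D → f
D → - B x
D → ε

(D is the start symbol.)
First, augment the grammar with D' → D
I₀ = CLOSURE({ [D' → . D] }):
  [D' → . D] has the dot before D: add [D → . B C], [D → . f], [D → . - B x], [D → .]
  [D → . B C] has the dot before B: add [B → . x b x], [B → . x B x]
No further items can be added.

I₀ = { [B → . x B x], [B → . x b x], [D → . - B x], [D → . B C], [D → . f], [D → .], [D' → . D] }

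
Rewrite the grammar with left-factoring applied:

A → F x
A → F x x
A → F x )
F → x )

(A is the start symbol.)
A → F x A'
A' → ε
A' → x
A' → )
F → x )

Left-factoring transforms A → αβ₁ | αβ₂ into A → αA' and A' → β₁ | β₂
(α is the longest common prefix among the alternatives). Repeat until
no nonterminal has two alternatives with a common prefix.

Round 1: A has alternatives sharing prefix 'F x'. Introduce A': A → F x A'
  Add: A' → ε
  Add: A' → x
  Add: A' → )

No remaining common prefixes — done.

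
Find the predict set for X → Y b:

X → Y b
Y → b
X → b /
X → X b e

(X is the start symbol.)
{ 'b' }

PREDICT(X → Y b) = (FIRST(RHS) \ {ε}) ∪ (FOLLOW(X) if ε ∈ FIRST(RHS), i.e. RHS ⇒* ε)
FIRST(Y) = { 'b' }
FIRST(Y b) = { 'b' }
ε ∉ FIRST(Y b), so FOLLOW(X) is not added.
PREDICT(X → Y b) = { 'b' }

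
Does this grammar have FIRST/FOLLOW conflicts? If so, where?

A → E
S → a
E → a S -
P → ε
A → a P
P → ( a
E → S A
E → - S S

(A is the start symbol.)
Nullable non-terminals: P.

P: nullable alternative(s) P → ε; FOLLOW(P) = { $ }
  P → ε: FIRST \ {ε} = { } — this is the only nullable alternative, skip
  P → ( a: FIRST \ {ε} = { '(' } — disjoint from FOLLOW(P)

A, E, S have no nullable alternative, so no FIRST/FOLLOW check is needed there.

No FIRST/FOLLOW conflicts found.

Answer: No FIRST/FOLLOW conflicts.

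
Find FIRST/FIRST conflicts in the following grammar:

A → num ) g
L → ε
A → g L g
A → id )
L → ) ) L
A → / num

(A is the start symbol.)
No FIRST/FIRST conflicts.

A FIRST/FIRST conflict occurs when two productions N → α and N → β for the same non-terminal have FIRST(α) ∩ FIRST(β) ≠ ∅ (with ε ∈ FIRST of a nullable right-hand side, so two nullable alternatives also conflict).

Productions for A:
  A → num ) g: FIRST = { 'num' }
  A → g L g: FIRST = { 'g' }
  A → id ): FIRST = { 'id' }
  A → / num: FIRST = { '/' }
Productions for L:
  L → ε: FIRST = { ε }
  L → ) ) L: FIRST = { ')' }

All alternatives of each non-terminal have pairwise disjoint FIRST sets.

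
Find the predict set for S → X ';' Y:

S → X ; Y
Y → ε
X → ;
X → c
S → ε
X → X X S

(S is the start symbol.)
{ ';', 'c' }

PREDICT(S → X ';' Y) = (FIRST(RHS) \ {ε}) ∪ (FOLLOW(S) if ε ∈ FIRST(RHS), i.e. RHS ⇒* ε)
FIRST(X) = { ';', 'c' }
FIRST(X ';' Y) = { ';', 'c' }
ε ∉ FIRST(X ';' Y), so FOLLOW(S) is not added.
PREDICT(S → X ';' Y) = { ';', 'c' }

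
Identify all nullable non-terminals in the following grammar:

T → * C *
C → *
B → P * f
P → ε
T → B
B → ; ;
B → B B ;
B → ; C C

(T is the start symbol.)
ε-productions: P → ε
So P is immediately nullable.
No further non-terminal can be added: every production for the remaining non-terminals contains a terminal or a non-nullable non-terminal.
Nullable = { 'P' }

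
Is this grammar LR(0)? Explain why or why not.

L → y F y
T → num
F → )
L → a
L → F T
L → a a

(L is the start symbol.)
A grammar is LR(0) if no state in the canonical LR(0) collection has:
  - both a shift item (dot before a terminal) and a complete item (shift-reduce conflict), or
  - two or more complete items (reduce-reduce conflict; the accept item [L' → L .] counts as a complete item here).

Augment with L' → L and build the canonical LR(0) collection (I0 = CLOSURE({[L' → . L]}), then GOTO on every symbol after a dot until no new states appear). It has 11 states:
  I0: { [F → . )], [L → . F T], [L → . a a], [L → . a], [L → . y F y], [L' → . L] }  — shift
  I1: { [F → ) .] }  — reduce
  I2: { [L → F . T], [T → . num] }  — shift
  I3: { [L' → L .] }  — accept
  I4: { [L → a . a], [L → a .] }  — shift, reduce
  I5: { [F → . )], [L → y . F y] }  — shift
  I6: { [L → y F . y] }  — shift
  I7: { [L → y F y .] }  — reduce
  I8: { [L → a a .] }  — reduce
  I9: { [L → F T .] }  — reduce
  I10: { [T → num .] }  — reduce

Conflict in state I4:
  Shift-reduce conflict between [L → a .] and [L → a . a]
So the grammar is NOT LR(0).

Answer: No. Shift-reduce conflict between [L → a .] and [L → a . a]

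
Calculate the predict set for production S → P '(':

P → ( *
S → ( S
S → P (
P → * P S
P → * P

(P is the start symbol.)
{ '(', '*' }

PREDICT(S → P '(') = (FIRST(RHS) \ {ε}) ∪ (FOLLOW(S) if ε ∈ FIRST(RHS), i.e. RHS ⇒* ε)
FIRST(P) = { '(', '*' }
FIRST(P '(') = { '(', '*' }
ε ∉ FIRST(P '('), so FOLLOW(S) is not added.
PREDICT(S → P '(') = { '(', '*' }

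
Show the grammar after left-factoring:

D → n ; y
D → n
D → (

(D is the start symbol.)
D → n D'
D' → ; y
D' → ε
D → (

Left-factoring transforms A → αβ₁ | αβ₂ into A → αA' and A' → β₁ | β₂
(α is the longest common prefix among the alternatives). Repeat until
no nonterminal has two alternatives with a common prefix.

Round 1: D has alternatives sharing prefix 'n'. Introduce D': D → n D'
  Add: D' → ; y
  Add: D' → ε

No remaining common prefixes — done.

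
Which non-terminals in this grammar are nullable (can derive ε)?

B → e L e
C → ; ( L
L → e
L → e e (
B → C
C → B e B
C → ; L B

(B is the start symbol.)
None

There are no ε-productions, so no non-terminal can derive ε.
No non-terminals are nullable.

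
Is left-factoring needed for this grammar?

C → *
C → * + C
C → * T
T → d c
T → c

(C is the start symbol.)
Yes, C has productions with common prefix '*'

Left-factoring is needed when two productions for the same non-terminal
share a common prefix on the right-hand side.

Productions for C:
  C → *
  C → * + C
  C → * T
Productions for T:
  T → d c
  T → c

Found common prefix '*' in productions for C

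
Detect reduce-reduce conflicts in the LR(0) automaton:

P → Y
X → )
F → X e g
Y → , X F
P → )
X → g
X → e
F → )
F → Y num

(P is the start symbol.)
A reduce-reduce conflict occurs when an LR(0) state has two complete items [A → α .] and [B → β .] — both call for a reduction, and with no lookahead the parser cannot choose between them.

Augment with P' → P and build the canonical LR(0) collection (I0 = CLOSURE({[P' → . P]}), then GOTO on every symbol after a dot until no new states appear). It has 16 states:
  I0: { [P → . )], [P → . Y], [P' → . P], [Y → . , X F] }  — shift
  I1: { [P → ) .] }  — reduce
  I2: { [X → . )], [X → . e], [X → . g], [Y → , . X F] }  — shift
  I3: { [P' → P .] }  — accept
  I4: { [P → Y .] }  — reduce
  I5: { [X → ) .] }  — reduce
  I6: { [F → . )], [F → . X e g], [F → . Y num], [X → . )], [X → . e], [X → . g], [Y → , X . F], [Y → . , X F] }  — shift
  I7: { [X → e .] }  — reduce
  I8: { [X → g .] }  — reduce
  I9: { [F → ) .], [X → ) .] }  — 2 reduces
  I10: { [Y → , X F .] }  — reduce
  I11: { [F → X . e g] }  — shift
  I12: { [F → Y . num] }  — shift
  I13: { [F → Y num .] }  — reduce
  I14: { [F → X e . g] }  — shift
  I15: { [F → X e g .] }  — reduce

I9 contains complete items [F → ) .], [X → ) .] — reduce-reduce conflict.

Answer: Yes — I9: [F → ) .] vs [X → ) .]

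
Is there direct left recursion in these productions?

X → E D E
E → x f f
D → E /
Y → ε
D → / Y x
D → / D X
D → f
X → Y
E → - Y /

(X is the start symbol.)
No direct left recursion

Direct left recursion occurs when N → N α for some non-terminal N (the right-hand side begins with the left-hand side itself).

X → E D E: starts with E
E → x f f: starts with x
D → E /: starts with E
Y → ε: starts with ε
D → / Y x: starts with '/'
D → / D X: starts with '/'
D → f: starts with f
X → Y: starts with Y
E → - Y /: starts with '-'

No direct left recursion found.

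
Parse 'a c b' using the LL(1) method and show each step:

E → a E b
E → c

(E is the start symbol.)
LL(1) parsing maintains a stack (initially the start symbol over $) and the input. At each step: if the stack top is a terminal, match it against the current input token; if it is a non-terminal N, replace it with the RHS of M[N, lookahead] (the unique production whose predict set contains the lookahead).

Stack is shown with the top on the left.

Stack    Input    Action
------------------------
E $      a c b $  output E → a E b
a E b $  a c b $  match 'a'
E b $    c b $    output E → c
c b $    c b $    match 'c'
b $      b $      match 'b'
$        $        accept

The string is accepted.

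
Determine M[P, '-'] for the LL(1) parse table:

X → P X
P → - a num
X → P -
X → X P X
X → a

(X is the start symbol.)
P → - a num

To find M[P, '-'], we find productions for P where '-' is in the predict set (PREDICT(N → α) = (FIRST(α) \ {ε}) ∪ (FOLLOW(N) if α ⇒* ε)).

P → - a num: PREDICT = { '-' }
  '-' is in predict set, so this production goes in M[P, '-']

M[P, '-'] = P → - a num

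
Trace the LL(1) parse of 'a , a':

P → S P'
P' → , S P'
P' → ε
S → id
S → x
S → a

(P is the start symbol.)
Stack is shown with the top on the left.

Stack     Input    Action
-------------------------
P $       a , a $  output P → S P'
S P' $    a , a $  output S → a
a P' $    a , a $  match 'a'
P' $      , a $    output P' → , S P'
, S P' $  , a $    match ','
S P' $    a $      output S → a
a P' $    a $      match 'a'
P' $      $        output P' → ε
$         $        accept

The string is accepted.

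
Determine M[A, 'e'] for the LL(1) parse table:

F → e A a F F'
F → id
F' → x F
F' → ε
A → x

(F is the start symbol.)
To find M[A, 'e'], we find productions for A where 'e' is in the predict set (PREDICT(N → α) = (FIRST(α) \ {ε}) ∪ (FOLLOW(N) if α ⇒* ε)).

A → x: PREDICT = { 'x' }

M[A, 'e'] is empty (no production applies)

Answer: Empty (error entry)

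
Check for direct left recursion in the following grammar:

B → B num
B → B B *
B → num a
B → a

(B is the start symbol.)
Direct left recursion occurs when N → N α for some non-terminal N (the right-hand side begins with the left-hand side itself).

B → B num: LEFT RECURSIVE (starts with B)
B → B B *: LEFT RECURSIVE (starts with B)
B → num a: starts with num
B → a: starts with a

The grammar has direct left recursion on: B.

Answer: Yes, B is left-recursive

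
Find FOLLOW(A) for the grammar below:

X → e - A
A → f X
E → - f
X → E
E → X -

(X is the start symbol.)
{ $, '-' }

To compute FOLLOW(A), find every occurrence of A on a right-hand side N → α A β: add FIRST(β) \ {ε}, and if β is empty or nullable also add FOLLOW(N). Iterate to a fixed point.

In X → e - A: A is at the end, add FOLLOW(X)

The FOLLOW sets referred to above (computed the same way, to a fixed point):
  FOLLOW(X) = { $, '-' }

Taking the union: FOLLOW(A) = { $, '-' }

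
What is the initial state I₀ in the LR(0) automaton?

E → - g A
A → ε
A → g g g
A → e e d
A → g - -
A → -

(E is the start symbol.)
{ [E → . - g A], [E' → . E] }

First, augment the grammar with E' → E
I₀ = CLOSURE({ [E' → . E] }):
  [E' → . E] has the dot before E: add [E → . - g A]
No further items can be added.

I₀ = { [E → . - g A], [E' → . E] }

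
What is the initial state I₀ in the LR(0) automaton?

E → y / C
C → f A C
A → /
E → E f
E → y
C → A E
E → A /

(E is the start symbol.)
{ [A → . /], [E → . A /], [E → . E f], [E → . y / C], [E → . y], [E' → . E] }

First, augment the grammar with E' → E
I₀ = CLOSURE({ [E' → . E] }):
  [E' → . E] has the dot before E: add [E → . y / C], [E → . E f], [E → . y], [E → . A /]
  [E → . A /] has the dot before A: add [A → . /]
No further items can be added.

I₀ = { [A → . /], [E → . A /], [E → . E f], [E → . y / C], [E → . y], [E' → . E] }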